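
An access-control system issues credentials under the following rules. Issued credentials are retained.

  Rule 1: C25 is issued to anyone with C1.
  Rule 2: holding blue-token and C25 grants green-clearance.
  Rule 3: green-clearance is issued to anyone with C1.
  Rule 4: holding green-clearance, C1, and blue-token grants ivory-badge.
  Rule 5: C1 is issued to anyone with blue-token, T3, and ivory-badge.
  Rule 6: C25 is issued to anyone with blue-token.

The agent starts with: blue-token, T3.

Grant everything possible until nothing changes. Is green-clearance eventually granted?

Yes

Holding blue-token grants C25 (Rule 6).
Holding blue-token and C25 grants green-clearance (Rule 2).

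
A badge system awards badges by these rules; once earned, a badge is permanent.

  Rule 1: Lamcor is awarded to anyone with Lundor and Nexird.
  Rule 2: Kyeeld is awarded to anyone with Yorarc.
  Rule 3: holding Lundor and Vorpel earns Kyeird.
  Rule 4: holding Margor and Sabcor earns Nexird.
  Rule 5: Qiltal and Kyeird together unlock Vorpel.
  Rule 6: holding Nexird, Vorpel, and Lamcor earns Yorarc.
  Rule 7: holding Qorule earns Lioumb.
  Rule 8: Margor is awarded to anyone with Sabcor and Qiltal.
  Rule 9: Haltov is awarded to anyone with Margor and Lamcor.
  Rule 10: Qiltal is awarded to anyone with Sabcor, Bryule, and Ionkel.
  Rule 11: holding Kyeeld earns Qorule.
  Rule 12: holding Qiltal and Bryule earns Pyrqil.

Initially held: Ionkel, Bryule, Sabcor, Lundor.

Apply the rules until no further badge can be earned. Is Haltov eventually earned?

With Sabcor, Bryule, and Ionkel, Qiltal is earned (Rule 10).
With Sabcor and Qiltal, Margor is earned (Rule 8).
With Margor and Sabcor, Nexird is earned (Rule 4).
With Lundor and Nexird, Lamcor is earned (Rule 1).
With Margor and Lamcor, Haltov is earned (Rule 9).

Yes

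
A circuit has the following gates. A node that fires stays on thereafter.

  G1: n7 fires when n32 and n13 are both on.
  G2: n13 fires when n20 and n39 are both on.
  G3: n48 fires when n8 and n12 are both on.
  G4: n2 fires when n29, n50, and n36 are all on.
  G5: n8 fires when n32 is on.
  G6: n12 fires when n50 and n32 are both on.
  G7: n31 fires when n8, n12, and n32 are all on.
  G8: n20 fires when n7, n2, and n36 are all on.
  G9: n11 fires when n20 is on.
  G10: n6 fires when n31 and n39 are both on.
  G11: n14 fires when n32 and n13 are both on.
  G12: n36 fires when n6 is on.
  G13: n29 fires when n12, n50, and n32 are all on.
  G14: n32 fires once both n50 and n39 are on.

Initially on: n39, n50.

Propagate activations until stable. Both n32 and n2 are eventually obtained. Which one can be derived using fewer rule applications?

n32

n32: n50 and n39 are on, so n32 fires (G14). [1 rule application]
n2: n50 and n39 are on, so n32 fires (G14). G6: n50 and n32 on → n12 on. G5: n32 on → n8 on. G13: n12, n50, and n32 on → n29 on. G7: n8, n12, and n32 on → n31 on. G10: n31 and n39 on → n6 on. G12: n6 on → n36 on. n29, n50, and n36 are on, so n2 fires (G4). [8 rule applications]
n32 needs fewer.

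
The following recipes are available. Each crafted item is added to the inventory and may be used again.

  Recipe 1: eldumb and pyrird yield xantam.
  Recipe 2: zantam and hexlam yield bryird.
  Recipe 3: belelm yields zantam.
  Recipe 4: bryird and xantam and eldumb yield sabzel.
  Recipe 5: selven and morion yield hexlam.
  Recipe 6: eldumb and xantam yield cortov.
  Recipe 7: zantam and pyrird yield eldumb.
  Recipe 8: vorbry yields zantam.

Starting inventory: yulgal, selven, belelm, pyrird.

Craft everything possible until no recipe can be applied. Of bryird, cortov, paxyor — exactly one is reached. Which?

cortov

belelm → zantam (Recipe 3).
Using Recipe 7, zantam and pyrird make eldumb.
eldumb and pyrird → xantam (Recipe 1).
Using Recipe 6, eldumb and xantam make cortov.
bryird would need zantam and hexlam (Recipe 2), but hexlam is never obtained. No rule produces paxyor, and it is not given.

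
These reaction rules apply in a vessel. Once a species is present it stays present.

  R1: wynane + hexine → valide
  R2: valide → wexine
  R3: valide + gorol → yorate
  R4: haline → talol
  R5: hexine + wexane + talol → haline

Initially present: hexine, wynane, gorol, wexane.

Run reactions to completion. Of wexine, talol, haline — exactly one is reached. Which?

wexine

wynane and hexine present → valide forms (R1).
valide present → wexine forms (R2).
talol would need haline (R4), but haline never forms. haline would need hexine, wexane, and talol (R5), but talol never forms.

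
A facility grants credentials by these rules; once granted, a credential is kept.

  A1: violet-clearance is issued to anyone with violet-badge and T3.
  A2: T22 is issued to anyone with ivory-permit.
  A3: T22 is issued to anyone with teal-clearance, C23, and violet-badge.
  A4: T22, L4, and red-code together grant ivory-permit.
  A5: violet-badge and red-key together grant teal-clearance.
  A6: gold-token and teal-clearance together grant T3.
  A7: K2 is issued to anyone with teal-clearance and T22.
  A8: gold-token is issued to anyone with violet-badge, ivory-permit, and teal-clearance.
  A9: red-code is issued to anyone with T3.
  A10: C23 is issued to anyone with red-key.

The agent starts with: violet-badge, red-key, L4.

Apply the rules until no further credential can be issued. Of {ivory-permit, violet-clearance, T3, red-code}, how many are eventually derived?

0

ivory-permit would need T22, L4, and red-code (A4), but red-code is never granted.
violet-clearance would need violet-badge and T3 (A1), but T3 is never granted.
T3 would need gold-token and teal-clearance (A6), but gold-token is never granted.
red-code would need T3 (A9), but T3 is never granted.
None of the 4 are reached.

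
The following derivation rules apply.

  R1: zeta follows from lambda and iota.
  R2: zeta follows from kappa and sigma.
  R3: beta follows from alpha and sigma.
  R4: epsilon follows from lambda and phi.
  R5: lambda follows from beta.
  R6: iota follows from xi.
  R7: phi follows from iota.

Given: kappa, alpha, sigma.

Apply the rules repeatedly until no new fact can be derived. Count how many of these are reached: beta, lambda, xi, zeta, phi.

3

From kappa and sigma, R2 gives zeta.
alpha and sigma hold, so beta follows (R3).
From beta, R5 gives lambda.
beta: reached.
lambda: reached.
No rule produces xi, and it is not given.
zeta: reached.
phi would need iota (R7), but iota is never established.
Reached: beta, lambda, and zeta — 3 of the 5.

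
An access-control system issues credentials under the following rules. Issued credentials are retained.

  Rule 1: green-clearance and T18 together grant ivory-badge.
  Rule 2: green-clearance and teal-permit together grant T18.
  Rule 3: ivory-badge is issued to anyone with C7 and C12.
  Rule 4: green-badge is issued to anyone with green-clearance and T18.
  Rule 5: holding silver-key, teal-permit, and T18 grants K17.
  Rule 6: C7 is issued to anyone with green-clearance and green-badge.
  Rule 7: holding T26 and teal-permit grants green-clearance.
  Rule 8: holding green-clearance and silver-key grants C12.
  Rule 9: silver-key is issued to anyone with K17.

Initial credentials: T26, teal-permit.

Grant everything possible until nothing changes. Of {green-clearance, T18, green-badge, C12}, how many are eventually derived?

Holding T26 and teal-permit grants green-clearance (Rule 7).
Holding green-clearance and teal-permit grants T18 (Rule 2).
Holding green-clearance and T18 grants green-badge (Rule 4).
green-clearance: reached.
T18: reached.
green-badge: reached.
C12 would need green-clearance and silver-key (Rule 8), but silver-key is never granted.
Reached: green-clearance, T18, and green-badge — 3 of the 4.

3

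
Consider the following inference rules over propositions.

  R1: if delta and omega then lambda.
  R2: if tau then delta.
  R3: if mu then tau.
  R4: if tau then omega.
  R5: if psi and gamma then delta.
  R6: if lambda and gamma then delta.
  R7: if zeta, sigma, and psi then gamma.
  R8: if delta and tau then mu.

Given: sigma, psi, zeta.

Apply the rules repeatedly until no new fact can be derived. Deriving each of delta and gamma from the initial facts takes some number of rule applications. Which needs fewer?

gamma

gamma: From zeta, sigma, and psi, R7 gives gamma. [1 rule application]
delta: zeta, sigma, and psi hold, so gamma follows (R7). From psi and gamma, R5 gives delta. [2 rule applications]
gamma needs fewer.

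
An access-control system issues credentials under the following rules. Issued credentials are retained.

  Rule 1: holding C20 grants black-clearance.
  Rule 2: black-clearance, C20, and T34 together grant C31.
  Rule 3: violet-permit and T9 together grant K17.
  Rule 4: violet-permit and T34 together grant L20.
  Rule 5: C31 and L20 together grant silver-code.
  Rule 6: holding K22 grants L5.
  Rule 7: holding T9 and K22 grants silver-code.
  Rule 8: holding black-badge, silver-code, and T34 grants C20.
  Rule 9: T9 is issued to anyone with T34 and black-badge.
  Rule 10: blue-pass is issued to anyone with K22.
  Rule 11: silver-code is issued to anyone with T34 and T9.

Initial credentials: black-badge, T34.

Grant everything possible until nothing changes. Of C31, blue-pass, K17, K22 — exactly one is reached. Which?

Holding T34 and black-badge grants T9 (Rule 9).
Holding T34 and T9 grants silver-code (Rule 11).
Holding black-badge, silver-code, and T34 grants C20 (Rule 8).
Holding C20 grants black-clearance (Rule 1).
Holding black-clearance, C20, and T34 grants C31 (Rule 2).
No rule produces K22, and it is not given. blue-pass would need K22 (Rule 10), but K22 is never granted. K17 would need violet-permit and T9 (Rule 3), but violet-permit is never granted.

C31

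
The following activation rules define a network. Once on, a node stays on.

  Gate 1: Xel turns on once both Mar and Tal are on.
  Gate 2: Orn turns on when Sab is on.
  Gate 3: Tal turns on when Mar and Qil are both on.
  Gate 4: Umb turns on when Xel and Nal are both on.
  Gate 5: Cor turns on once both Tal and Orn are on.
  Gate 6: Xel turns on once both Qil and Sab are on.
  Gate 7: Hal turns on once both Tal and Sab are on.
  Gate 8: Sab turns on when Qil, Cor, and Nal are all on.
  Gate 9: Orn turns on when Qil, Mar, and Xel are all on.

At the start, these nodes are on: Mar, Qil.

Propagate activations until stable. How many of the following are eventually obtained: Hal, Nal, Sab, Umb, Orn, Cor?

2

Mar and Qil are on, so Tal turns on (Gate 3).
Mar and Tal are on, so Xel turns on (Gate 1).
Qil, Mar, and Xel are on, so Orn turns on (Gate 9).
Gate 5: Tal and Orn on → Cor on.
Hal would need Tal and Sab (Gate 7), but Sab never turns on.
No rule produces Nal, and it is not given.
Sab would need Qil, Cor, and Nal (Gate 8), but Nal never turns on.
Umb would need Xel and Nal (Gate 4), but Nal never turns on.
Orn: reached.
Cor: reached.
Reached: Orn and Cor — 2 of the 6.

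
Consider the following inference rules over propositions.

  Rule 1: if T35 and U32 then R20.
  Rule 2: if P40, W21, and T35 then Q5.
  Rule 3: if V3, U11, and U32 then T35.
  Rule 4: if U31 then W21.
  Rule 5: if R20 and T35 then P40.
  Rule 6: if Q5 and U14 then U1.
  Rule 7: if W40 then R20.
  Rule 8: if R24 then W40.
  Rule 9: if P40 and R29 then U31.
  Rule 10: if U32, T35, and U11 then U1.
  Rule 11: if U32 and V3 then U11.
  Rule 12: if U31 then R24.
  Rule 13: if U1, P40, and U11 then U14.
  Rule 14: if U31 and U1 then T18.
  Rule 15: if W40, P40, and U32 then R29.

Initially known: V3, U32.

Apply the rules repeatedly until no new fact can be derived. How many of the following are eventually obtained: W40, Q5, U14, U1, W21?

From U32 and V3, Rule 11 gives U11.
From V3, U11, and U32, Rule 3 gives T35.
T35 and U32 hold, so R20 follows (Rule 1).
From U32, T35, and U11, Rule 10 gives U1.
From R20 and T35, Rule 5 gives P40.
From U1, P40, and U11, Rule 13 gives U14.
W40 would need R24 (Rule 8), but R24 is never established.
Q5 would need P40, W21, and T35 (Rule 2), but W21 is never established.
U14: reached.
U1: reached.
W21 would need U31 (Rule 4), but U31 is never established.
Reached: U14 and U1 — 2 of the 5.

2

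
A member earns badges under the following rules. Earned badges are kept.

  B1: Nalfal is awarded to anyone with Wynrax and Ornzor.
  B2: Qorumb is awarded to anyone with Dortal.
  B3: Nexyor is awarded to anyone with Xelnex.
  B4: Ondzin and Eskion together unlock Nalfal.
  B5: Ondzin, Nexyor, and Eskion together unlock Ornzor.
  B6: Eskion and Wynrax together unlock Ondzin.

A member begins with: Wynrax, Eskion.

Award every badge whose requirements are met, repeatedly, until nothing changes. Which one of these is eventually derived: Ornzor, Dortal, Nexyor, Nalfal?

With Eskion and Wynrax, Ondzin is earned (B6).
With Ondzin and Eskion, Nalfal is earned (B4).
Nexyor would need Xelnex (B3), but Xelnex is never earned. Ornzor would need Ondzin, Nexyor, and Eskion (B5), but Nexyor is never earned. No rule produces Dortal, and it is not given.

Nalfal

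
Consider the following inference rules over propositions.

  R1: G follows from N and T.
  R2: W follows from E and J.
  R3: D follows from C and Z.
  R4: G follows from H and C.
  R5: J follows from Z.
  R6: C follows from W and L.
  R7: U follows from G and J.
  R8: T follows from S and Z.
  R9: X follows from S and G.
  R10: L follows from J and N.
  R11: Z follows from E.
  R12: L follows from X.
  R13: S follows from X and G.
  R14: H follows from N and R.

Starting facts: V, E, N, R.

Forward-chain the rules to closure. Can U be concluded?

From E, R11 gives Z.
From N and R, R14 gives H.
From Z, R5 gives J.
From J and N, R10 gives L.
E and J hold, so W follows (R2).
From W and L, R6 gives C.
H and C hold, so G follows (R4).
From G and J, R7 gives U.

Yes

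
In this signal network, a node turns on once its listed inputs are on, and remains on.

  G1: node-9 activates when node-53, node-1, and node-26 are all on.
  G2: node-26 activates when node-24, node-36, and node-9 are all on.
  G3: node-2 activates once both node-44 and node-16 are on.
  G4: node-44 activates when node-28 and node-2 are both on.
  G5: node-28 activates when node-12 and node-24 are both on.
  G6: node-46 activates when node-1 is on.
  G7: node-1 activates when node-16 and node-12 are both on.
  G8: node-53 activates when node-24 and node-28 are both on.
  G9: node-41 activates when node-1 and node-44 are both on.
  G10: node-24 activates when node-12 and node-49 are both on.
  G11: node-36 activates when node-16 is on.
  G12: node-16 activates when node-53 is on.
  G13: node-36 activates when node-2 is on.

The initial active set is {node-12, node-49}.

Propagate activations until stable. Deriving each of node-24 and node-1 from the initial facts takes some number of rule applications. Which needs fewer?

node-24: node-12 and node-49 are on, so node-24 activates (G10). [1 rule application]
node-1: node-12 and node-49 are on, so node-24 activates (G10). G5: node-12 and node-24 on → node-28 on. G8: node-24 and node-28 on → node-53 on. node-53 is on, so node-16 activates (G12). G7: node-16 and node-12 on → node-1 on. [5 rule applications]
node-24 needs fewer.

node-24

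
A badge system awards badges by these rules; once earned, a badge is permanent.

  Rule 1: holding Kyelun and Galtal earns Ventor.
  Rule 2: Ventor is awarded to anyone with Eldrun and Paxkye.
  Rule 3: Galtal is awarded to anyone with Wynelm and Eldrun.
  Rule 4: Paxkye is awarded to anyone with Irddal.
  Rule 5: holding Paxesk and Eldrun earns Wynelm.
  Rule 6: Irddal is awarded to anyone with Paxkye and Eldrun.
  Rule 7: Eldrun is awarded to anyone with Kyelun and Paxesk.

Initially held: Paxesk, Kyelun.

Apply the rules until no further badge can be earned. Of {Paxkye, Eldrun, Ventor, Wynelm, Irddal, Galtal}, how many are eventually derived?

With Kyelun and Paxesk, Eldrun is earned (Rule 7).
With Paxesk and Eldrun, Wynelm is earned (Rule 5).
With Wynelm and Eldrun, Galtal is earned (Rule 3).
With Kyelun and Galtal, Ventor is earned (Rule 1).
Paxkye would need Irddal (Rule 4), but Irddal is never earned.
Eldrun: reached.
Ventor: reached.
Wynelm: reached.
Irddal would need Paxkye and Eldrun (Rule 6), but Paxkye is never earned.
Galtal: reached.
Reached: Eldrun, Ventor, Wynelm, and Galtal — 4 of the 6.

4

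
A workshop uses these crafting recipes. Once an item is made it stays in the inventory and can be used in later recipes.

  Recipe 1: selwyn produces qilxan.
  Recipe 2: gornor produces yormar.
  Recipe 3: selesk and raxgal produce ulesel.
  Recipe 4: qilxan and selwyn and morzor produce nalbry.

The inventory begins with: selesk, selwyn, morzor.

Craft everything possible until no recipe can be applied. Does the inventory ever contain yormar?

yormar would need gornor (Recipe 2), but gornor is never obtained.

No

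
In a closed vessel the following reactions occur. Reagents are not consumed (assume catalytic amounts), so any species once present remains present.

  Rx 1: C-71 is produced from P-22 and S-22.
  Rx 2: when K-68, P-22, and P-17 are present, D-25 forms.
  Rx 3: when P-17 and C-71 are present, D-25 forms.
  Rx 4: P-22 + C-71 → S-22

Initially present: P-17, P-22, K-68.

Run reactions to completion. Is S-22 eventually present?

S-22 would need P-22 and C-71 (Rx 4), but C-71 never forms.

No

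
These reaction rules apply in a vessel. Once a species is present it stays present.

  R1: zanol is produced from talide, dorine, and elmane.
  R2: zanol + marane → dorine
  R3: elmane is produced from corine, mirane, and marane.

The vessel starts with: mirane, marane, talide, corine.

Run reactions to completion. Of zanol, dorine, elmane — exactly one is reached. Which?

corine, mirane, and marane present → elmane forms (R3).
dorine would need zanol and marane (R2), but zanol never forms. zanol would need talide, dorine, and elmane (R1), but dorine never forms.

elmane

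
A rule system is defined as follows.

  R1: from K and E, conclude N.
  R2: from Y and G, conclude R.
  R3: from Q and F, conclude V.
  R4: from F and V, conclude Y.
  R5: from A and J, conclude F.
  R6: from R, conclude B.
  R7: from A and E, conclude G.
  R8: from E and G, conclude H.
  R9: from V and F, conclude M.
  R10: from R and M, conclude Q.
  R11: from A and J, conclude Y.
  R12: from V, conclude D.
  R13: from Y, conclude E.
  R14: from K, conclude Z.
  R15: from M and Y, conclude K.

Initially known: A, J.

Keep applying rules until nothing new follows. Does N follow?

N would need K and E (R1), but K is never established.

No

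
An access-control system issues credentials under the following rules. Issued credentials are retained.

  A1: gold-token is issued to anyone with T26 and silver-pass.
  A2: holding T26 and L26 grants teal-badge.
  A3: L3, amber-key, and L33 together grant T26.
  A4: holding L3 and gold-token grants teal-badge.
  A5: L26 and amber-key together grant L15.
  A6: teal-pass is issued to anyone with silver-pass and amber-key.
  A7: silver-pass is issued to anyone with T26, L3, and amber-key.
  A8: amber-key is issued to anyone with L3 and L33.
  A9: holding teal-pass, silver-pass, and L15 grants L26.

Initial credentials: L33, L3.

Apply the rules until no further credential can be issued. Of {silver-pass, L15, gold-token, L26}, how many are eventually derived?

2

Holding L3 and L33 grants amber-key (A8).
Holding L3, amber-key, and L33 grants T26 (A3).
Holding T26, L3, and amber-key grants silver-pass (A7).
Holding T26 and silver-pass grants gold-token (A1).
silver-pass: reached.
L15 would need L26 and amber-key (A5), but L26 is never granted.
gold-token: reached.
L26 would need teal-pass, silver-pass, and L15 (A9), but L15 is never granted.
Reached: silver-pass and gold-token — 2 of the 4.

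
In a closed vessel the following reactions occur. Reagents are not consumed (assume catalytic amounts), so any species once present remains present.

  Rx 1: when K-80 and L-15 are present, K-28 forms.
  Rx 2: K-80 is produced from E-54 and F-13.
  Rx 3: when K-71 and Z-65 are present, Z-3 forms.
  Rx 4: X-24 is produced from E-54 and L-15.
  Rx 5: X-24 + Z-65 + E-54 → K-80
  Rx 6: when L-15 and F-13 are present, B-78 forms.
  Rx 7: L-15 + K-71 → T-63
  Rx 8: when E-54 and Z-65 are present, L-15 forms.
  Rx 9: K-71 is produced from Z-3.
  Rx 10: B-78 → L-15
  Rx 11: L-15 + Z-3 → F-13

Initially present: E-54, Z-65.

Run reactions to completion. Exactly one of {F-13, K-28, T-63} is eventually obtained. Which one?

E-54 and Z-65 present → L-15 forms (Rx 8).
E-54 and L-15 present → X-24 forms (Rx 4).
X-24, Z-65, and E-54 present → K-80 forms (Rx 5).
K-80 and L-15 present → K-28 forms (Rx 1).
T-63 would need L-15 and K-71 (Rx 7), but K-71 never forms. F-13 would need L-15 and Z-3 (Rx 11), but Z-3 never forms.

K-28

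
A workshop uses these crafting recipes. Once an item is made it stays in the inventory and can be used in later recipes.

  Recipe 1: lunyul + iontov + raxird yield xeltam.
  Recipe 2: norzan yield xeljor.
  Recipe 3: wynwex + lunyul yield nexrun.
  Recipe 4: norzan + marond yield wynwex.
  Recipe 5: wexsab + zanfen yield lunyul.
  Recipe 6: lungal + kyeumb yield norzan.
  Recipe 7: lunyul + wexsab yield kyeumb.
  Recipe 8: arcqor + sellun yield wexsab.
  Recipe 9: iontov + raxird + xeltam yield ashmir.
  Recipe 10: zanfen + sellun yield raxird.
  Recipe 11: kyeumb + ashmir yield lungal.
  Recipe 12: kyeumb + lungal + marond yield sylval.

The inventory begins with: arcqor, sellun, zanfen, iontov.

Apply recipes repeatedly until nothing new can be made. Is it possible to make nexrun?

nexrun would need wynwex and lunyul (Recipe 3), but wynwex is never obtained.

No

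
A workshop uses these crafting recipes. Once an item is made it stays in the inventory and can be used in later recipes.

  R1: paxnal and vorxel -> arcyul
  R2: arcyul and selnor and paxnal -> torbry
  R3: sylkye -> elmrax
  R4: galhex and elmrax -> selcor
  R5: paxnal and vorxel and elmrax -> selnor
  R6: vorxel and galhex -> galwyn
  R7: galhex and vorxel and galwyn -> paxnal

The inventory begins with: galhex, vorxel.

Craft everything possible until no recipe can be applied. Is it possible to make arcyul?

vorxel and galhex -> galwyn (R6).
Using R7, galhex, vorxel, and galwyn make paxnal.
paxnal and vorxel -> arcyul (R1).

Yes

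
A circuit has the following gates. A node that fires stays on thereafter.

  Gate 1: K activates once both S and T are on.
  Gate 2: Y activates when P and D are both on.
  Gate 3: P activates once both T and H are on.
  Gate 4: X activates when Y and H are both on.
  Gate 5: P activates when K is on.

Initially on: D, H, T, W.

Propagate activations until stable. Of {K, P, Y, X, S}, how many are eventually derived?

Gate 3: T and H on → P on.
Gate 2: P and D on → Y on.
Y and H are on, so X activates (Gate 4).
K would need S and T (Gate 1), but S never turns on.
P: reached.
Y: reached.
X: reached.
No rule produces S, and it is not given.
Reached: P, Y, and X — 3 of the 5.

3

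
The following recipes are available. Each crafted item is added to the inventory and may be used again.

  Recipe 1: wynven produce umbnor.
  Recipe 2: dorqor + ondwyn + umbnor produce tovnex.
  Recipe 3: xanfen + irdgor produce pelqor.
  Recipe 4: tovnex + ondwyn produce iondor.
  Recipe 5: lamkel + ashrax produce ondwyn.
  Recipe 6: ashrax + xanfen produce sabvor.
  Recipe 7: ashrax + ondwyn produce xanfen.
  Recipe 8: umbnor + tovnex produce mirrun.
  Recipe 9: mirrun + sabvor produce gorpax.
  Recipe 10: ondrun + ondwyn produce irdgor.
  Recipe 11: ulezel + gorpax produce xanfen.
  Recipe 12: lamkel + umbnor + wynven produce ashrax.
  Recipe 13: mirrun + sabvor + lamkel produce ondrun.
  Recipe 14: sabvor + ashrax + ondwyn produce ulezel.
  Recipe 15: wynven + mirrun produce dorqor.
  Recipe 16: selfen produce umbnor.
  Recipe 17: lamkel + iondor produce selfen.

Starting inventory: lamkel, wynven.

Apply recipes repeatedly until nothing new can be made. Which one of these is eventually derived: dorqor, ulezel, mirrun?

wynven → umbnor (Recipe 1).
lamkel + umbnor + wynven → ashrax (Recipe 12).
lamkel + ashrax → ondwyn (Recipe 5).
ashrax + ondwyn → xanfen (Recipe 7).
Using Recipe 6, ashrax and xanfen make sabvor.
sabvor + ashrax + ondwyn → ulezel (Recipe 14).
dorqor would need wynven and mirrun (Recipe 15), but mirrun is never obtained. mirrun would need umbnor and tovnex (Recipe 8), but tovnex is never obtained.

ulezel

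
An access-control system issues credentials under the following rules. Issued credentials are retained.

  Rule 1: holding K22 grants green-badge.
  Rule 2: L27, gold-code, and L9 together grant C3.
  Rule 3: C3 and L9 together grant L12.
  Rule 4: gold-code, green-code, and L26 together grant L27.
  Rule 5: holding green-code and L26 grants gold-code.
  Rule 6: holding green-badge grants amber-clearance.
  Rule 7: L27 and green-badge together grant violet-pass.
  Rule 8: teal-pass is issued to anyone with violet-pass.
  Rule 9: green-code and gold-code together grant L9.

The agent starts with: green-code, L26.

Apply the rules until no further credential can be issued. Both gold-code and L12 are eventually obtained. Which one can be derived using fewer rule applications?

gold-code

gold-code: Holding green-code and L26 grants gold-code (Rule 5). [1 rule application]
L12: Holding green-code and L26 grants gold-code (Rule 5). Holding gold-code, green-code, and L26 grants L27 (Rule 4). Holding green-code and gold-code grants L9 (Rule 9). Holding L27, gold-code, and L9 grants C3 (Rule 2). Holding C3 and L9 grants L12 (Rule 3). [5 rule applications]
gold-code needs fewer.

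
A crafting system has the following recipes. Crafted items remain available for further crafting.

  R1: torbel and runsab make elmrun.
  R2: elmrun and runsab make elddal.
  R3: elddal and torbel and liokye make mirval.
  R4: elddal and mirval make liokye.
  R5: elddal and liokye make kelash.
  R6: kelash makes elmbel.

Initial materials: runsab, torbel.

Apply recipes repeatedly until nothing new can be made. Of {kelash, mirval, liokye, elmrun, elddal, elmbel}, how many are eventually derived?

torbel and runsab → elmrun (R1).
elmrun and runsab → elddal (R2).
kelash would need elddal and liokye (R5), but liokye is never obtained.
mirval would need elddal, torbel, and liokye (R3), but liokye is never obtained.
liokye would need elddal and mirval (R4), but mirval is never obtained.
elmrun: reached.
elddal: reached.
elmbel would need kelash (R6), but kelash is never obtained.
Reached: elmrun and elddal — 2 of the 6.

2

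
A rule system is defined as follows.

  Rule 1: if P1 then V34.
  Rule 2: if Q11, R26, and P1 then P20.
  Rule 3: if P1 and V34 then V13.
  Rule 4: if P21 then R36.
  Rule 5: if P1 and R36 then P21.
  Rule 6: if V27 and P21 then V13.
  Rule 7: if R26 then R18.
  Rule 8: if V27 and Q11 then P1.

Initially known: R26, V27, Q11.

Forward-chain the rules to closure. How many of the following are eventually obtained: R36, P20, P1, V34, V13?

From V27 and Q11, Rule 8 gives P1.
Q11, R26, and P1 hold, so P20 follows (Rule 2).
From P1, Rule 1 gives V34.
From P1 and V34, Rule 3 gives V13.
R36 would need P21 (Rule 4), but P21 is never established.
P20: reached.
P1: reached.
V34: reached.
V13: reached.
Reached: P20, P1, V34, and V13 — 4 of the 5.

4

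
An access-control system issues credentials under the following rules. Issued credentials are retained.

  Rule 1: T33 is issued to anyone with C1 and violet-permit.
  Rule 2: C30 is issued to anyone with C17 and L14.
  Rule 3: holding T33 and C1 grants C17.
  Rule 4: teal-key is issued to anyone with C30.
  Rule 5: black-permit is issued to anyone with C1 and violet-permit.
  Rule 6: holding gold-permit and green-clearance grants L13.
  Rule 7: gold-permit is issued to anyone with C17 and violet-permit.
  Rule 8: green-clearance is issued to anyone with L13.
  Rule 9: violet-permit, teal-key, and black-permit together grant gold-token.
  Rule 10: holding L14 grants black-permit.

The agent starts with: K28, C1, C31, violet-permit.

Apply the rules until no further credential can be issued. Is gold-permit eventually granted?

Holding C1 and violet-permit grants T33 (Rule 1).
Holding T33 and C1 grants C17 (Rule 3).
Holding C17 and violet-permit grants gold-permit (Rule 7).

Yes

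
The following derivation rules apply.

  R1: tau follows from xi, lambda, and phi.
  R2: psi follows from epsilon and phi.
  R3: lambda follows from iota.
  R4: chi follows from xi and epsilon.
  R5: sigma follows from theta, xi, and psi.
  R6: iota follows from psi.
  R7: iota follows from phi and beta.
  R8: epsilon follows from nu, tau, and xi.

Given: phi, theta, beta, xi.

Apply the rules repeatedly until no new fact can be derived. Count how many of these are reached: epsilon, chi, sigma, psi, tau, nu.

phi and beta hold, so iota follows (R7).
From iota, R3 gives lambda.
From xi, lambda, and phi, R1 gives tau.
epsilon would need nu, tau, and xi (R8), but nu is never established.
chi would need xi and epsilon (R4), but epsilon is never established.
sigma would need theta, xi, and psi (R5), but psi is never established.
psi would need epsilon and phi (R2), but epsilon is never established.
tau: reached.
No rule produces nu, and it is not given.
Reached: tau — 1 of the 6.

1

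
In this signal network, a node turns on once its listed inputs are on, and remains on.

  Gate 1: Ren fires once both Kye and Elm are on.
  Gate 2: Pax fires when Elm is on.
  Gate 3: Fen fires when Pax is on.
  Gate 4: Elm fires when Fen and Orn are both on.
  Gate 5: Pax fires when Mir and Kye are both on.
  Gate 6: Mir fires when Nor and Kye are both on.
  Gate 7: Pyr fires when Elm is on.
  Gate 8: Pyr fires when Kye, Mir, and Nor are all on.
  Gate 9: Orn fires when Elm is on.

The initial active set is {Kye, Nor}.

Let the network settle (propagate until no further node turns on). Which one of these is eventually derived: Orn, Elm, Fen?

Fen

Nor and Kye are on, so Mir fires (Gate 6).
Gate 5: Mir and Kye on → Pax on.
Gate 3: Pax on → Fen on.
Orn would need Elm (Gate 9), but Elm never turns on. Elm would need Fen and Orn (Gate 4), but Orn never turns on.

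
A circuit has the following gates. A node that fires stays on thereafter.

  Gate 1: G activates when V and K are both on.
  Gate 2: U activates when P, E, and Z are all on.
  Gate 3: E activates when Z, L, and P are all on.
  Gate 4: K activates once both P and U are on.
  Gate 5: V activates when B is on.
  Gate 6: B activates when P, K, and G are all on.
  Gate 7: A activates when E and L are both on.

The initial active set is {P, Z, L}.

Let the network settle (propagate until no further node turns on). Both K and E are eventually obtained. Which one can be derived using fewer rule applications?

E: Z, L, and P are on, so E activates (Gate 3). [1 rule application]
K: Gate 3: Z, L, and P on → E on. Gate 2: P, E, and Z on → U on. P and U are on, so K activates (Gate 4). [3 rule applications]
E needs fewer.

E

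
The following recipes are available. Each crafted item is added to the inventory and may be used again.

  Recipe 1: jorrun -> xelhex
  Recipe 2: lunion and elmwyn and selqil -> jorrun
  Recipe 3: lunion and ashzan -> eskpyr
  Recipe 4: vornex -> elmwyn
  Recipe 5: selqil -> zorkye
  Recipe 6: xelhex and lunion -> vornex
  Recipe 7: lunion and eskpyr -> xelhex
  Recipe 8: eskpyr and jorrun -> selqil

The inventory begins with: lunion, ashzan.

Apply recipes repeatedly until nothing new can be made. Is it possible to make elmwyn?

Using Recipe 3, lunion and ashzan make eskpyr.
Using Recipe 7, lunion and eskpyr make xelhex.
xelhex and lunion -> vornex (Recipe 6).
Using Recipe 4, vornex makes elmwyn.

Yes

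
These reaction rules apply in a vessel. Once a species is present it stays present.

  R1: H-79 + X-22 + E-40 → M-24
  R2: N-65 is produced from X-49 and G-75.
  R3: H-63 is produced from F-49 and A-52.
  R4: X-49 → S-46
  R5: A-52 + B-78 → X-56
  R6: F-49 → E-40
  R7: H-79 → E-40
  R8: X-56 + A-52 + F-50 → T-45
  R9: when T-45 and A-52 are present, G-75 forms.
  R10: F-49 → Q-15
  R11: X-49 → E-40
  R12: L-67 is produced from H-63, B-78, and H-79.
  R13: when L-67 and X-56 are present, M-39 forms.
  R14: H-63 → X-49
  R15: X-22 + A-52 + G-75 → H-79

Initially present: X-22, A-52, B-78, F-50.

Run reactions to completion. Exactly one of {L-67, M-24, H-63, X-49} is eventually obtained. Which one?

A-52 and B-78 present → X-56 forms (R5).
X-56, A-52, and F-50 present → T-45 forms (R8).
T-45 and A-52 present → G-75 forms (R9).
X-22, A-52, and G-75 present → H-79 forms (R15).
H-79 present → E-40 forms (R7).
H-79, X-22, and E-40 present → M-24 forms (R1).
L-67 would need H-63, B-78, and H-79 (R12), but H-63 never forms. X-49 would need H-63 (R14), but H-63 never forms. H-63 would need F-49 and A-52 (R3), but F-49 never forms.

M-24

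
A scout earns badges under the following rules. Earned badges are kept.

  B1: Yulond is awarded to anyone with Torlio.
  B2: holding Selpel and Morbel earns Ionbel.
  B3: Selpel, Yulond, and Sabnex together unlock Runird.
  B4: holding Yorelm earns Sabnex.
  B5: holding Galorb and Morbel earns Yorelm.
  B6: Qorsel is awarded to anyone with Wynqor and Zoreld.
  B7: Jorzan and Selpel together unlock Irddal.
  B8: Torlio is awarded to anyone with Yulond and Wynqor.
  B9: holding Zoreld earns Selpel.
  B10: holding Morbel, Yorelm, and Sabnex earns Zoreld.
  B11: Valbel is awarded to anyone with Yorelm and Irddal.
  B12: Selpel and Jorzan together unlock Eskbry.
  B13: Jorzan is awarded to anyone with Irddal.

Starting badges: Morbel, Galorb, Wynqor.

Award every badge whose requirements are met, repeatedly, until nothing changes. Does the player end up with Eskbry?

No

Eskbry would need Selpel and Jorzan (B12), but Jorzan is never earned.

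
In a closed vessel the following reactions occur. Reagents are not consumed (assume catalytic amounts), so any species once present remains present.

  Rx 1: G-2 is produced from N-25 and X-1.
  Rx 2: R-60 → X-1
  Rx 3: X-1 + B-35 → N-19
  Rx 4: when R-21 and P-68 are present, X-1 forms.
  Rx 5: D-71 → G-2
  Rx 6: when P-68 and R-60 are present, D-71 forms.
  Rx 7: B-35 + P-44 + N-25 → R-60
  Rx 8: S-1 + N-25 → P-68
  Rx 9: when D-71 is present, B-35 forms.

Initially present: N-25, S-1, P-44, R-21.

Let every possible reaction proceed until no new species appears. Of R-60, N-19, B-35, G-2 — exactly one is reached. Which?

G-2

S-1 and N-25 present → P-68 forms (Rx 8).
R-21 and P-68 present → X-1 forms (Rx 4).
N-25 and X-1 present → G-2 forms (Rx 1).
B-35 would need D-71 (Rx 9), but D-71 never forms. N-19 would need X-1 and B-35 (Rx 3), but B-35 never forms. R-60 would need B-35, P-44, and N-25 (Rx 7), but B-35 never forms.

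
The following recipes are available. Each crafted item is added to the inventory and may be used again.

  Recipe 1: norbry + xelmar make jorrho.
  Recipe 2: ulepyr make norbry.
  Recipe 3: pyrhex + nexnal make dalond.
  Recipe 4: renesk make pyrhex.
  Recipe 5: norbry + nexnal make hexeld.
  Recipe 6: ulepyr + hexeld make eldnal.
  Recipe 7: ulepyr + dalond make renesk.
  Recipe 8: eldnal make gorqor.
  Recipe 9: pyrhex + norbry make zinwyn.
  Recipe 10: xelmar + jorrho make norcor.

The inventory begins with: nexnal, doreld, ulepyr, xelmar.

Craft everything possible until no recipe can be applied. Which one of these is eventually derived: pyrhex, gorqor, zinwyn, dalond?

ulepyr → norbry (Recipe 2).
norbry + nexnal → hexeld (Recipe 5).
ulepyr + hexeld → eldnal (Recipe 6).
eldnal → gorqor (Recipe 8).
zinwyn would need pyrhex and norbry (Recipe 9), but pyrhex is never obtained. pyrhex would need renesk (Recipe 4), but renesk is never obtained. dalond would need pyrhex and nexnal (Recipe 3), but pyrhex is never obtained.

gorqor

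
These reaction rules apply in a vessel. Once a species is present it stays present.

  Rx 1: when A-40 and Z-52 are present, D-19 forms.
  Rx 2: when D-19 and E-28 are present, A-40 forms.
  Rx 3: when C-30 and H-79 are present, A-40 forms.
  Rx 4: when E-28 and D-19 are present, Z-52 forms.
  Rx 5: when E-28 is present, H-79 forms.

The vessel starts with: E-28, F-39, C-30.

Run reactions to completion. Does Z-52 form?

Z-52 would need E-28 and D-19 (Rx 4), but D-19 never forms.

No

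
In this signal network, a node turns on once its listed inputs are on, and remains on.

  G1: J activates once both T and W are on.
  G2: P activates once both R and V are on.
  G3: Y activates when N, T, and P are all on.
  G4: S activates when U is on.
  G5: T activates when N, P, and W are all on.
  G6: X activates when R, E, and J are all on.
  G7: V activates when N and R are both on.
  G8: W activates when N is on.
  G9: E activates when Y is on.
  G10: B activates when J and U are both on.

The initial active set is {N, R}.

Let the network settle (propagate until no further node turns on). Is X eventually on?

G7: N and R on → V on.
G8: N on → W on.
G2: R and V on → P on.
N, P, and W are on, so T activates (G5).
G3: N, T, and P on → Y on.
G1: T and W on → J on.
Y is on, so E activates (G9).
R, E, and J are on, so X activates (G6).

Yes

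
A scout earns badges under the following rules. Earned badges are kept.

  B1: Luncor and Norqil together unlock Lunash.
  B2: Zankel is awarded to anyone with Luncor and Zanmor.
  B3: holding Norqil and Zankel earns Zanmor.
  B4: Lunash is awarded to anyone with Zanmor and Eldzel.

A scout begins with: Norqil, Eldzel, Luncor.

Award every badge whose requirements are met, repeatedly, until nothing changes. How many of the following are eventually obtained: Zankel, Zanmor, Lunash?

With Luncor and Norqil, Lunash is earned (B1).
Zankel would need Luncor and Zanmor (B2), but Zanmor is never earned.
Zanmor would need Norqil and Zankel (B3), but Zankel is never earned.
Lunash: reached.
Reached: Lunash — 1 of the 3.

1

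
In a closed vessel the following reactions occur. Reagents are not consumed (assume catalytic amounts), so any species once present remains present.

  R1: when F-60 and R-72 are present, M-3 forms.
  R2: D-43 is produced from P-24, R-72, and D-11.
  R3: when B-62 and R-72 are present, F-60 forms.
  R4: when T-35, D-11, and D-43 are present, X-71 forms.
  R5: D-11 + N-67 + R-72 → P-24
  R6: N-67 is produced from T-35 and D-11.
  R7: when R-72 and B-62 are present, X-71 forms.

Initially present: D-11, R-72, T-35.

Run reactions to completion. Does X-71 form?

T-35 and D-11 present → N-67 forms (R6).
D-11, N-67, and R-72 present → P-24 forms (R5).
P-24, R-72, and D-11 present → D-43 forms (R2).
T-35, D-11, and D-43 present → X-71 forms (R4).

Yes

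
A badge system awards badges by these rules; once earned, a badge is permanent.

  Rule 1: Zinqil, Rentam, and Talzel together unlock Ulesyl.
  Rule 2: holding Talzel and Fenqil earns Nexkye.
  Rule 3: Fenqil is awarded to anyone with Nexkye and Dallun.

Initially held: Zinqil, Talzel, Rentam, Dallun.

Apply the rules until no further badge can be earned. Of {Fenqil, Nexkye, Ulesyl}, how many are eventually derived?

1

With Zinqil, Rentam, and Talzel, Ulesyl is earned (Rule 1).
Fenqil would need Nexkye and Dallun (Rule 3), but Nexkye is never earned.
Nexkye would need Talzel and Fenqil (Rule 2), but Fenqil is never earned.
Ulesyl: reached.
Reached: Ulesyl — 1 of the 3.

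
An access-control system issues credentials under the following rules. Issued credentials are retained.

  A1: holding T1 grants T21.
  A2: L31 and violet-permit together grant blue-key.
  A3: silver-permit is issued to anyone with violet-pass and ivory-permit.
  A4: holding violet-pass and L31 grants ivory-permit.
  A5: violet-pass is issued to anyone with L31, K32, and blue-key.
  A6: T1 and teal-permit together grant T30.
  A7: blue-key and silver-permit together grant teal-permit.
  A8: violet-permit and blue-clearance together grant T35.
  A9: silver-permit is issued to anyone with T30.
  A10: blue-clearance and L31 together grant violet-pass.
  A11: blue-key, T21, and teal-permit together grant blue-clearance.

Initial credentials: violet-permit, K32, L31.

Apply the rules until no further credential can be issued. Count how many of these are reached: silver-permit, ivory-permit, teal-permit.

Holding L31 and violet-permit grants blue-key (A2).
Holding L31, K32, and blue-key grants violet-pass (A5).
Holding violet-pass and L31 grants ivory-permit (A4).
Holding violet-pass and ivory-permit grants silver-permit (A3).
Holding blue-key and silver-permit grants teal-permit (A7).
silver-permit: reached.
ivory-permit: reached.
teal-permit: reached.
All 3 are reached.

3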